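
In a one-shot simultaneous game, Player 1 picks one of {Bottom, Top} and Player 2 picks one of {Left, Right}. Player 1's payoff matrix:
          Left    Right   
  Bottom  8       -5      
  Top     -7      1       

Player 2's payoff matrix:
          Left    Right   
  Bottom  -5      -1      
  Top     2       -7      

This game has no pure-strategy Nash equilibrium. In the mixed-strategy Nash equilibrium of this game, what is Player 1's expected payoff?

-9/7

Player 2's mix must leave Player 1 indifferent between Bottom and Top.
  Player 1's expected payoff from Bottom: q·8 + (1−q)·(-5) = 13q - 5
  Player 1's expected payoff from Top: q·(-7) + (1−q)·1 = -8q + 1
  13q - 5 = -8q + 1  ⇒  21q = 6  ⇒  q = 2/7.
At equilibrium Player 1 is indifferent across rows, so Player 1's payoff equals the payoff from Bottom: (2/7)·8 + (5/7)·(-5) = -9/7.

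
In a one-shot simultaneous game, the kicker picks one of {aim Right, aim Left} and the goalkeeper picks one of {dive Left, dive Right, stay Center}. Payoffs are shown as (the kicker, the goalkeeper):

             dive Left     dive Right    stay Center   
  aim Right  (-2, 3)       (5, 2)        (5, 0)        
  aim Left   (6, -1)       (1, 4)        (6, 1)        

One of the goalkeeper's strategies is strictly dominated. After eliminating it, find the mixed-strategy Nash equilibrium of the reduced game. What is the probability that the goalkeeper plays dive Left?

q = 1/3

The goalkeeper's strategy stay Center is strictly dominated by dive Right: 2 > 0 and 4 > 1. Eliminate stay Center.
The goalkeeper's mix must leave the kicker indifferent between aim Right and aim Left.
  the kicker's payoff to aim Right: q·(-2) + (1−q)·5 = -7q + 5
  the kicker's payoff to aim Left: q·6 + (1−q)·1 = 5q + 1
  -7q + 5 = 5q + 1  ⇒  -12q = -4  ⇒  q = 1/3.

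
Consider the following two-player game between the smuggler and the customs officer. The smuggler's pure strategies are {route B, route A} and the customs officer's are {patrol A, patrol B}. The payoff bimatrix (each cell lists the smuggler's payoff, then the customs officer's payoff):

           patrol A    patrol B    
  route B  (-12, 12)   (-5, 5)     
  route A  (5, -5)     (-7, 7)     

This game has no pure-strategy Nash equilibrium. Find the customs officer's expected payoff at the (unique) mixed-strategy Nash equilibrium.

109/19

Set the customs officer's expected payoff from patrol A equal to that from patrol B:
  the customs officer's payoff to patrol A: p·12 + (1−p)·(-5) = 17p - 5
  the customs officer's payoff to patrol B: p·5 + (1−p)·7 = -2p + 7
  17p - 5 = -2p + 7  ⇒  19p = 12  ⇒  p = 12/19.
At equilibrium the customs officer is indifferent across columns, so the customs officer's payoff equals the payoff from patrol A: (12/19)·12 + (7/19)·(-5) = 109/19.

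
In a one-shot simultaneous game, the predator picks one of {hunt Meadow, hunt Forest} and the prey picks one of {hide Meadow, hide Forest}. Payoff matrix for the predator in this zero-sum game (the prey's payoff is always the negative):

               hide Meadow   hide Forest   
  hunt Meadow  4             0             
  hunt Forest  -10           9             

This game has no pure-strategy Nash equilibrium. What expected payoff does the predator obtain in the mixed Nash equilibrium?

36/23

The prey's mix must leave the predator indifferent between hunt Meadow and hunt Forest.
  the predator's payoff from hunt Meadow: q·4 + (1−q)·0 = 4q
  the predator's payoff from hunt Forest: q·(-10) + (1−q)·9 = -19q + 9
  4q = -19q + 9  ⇒  23q = 9  ⇒  q = 9/23.
At equilibrium the predator is indifferent across rows, so the predator's payoff equals the payoff from hunt Meadow: (9/23)·4 + (14/23)·0 = 36/23.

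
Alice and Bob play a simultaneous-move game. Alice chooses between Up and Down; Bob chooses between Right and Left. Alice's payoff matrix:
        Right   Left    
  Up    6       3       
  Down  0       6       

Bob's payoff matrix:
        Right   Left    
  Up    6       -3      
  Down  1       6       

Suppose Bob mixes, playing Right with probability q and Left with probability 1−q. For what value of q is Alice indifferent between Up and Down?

q = 1/3

Alice's indifference between Up and Down determines Bob's mixing probability q:
  Alice's expected payoff from Up: q·6 + (1−q)·3 = 3q + 3
  Alice's expected payoff from Down: q·0 + (1−q)·6 = -6q + 6
  3q + 3 = -6q + 6  ⇒  9q = 3  ⇒  q = 1/3.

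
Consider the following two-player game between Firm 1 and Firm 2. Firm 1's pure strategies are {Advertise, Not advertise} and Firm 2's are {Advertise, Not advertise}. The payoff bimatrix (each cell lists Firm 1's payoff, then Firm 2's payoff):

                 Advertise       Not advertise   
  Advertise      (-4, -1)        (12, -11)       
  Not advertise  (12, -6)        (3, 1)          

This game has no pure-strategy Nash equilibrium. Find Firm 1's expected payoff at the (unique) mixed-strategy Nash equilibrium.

156/25

Firm 1's indifference between Advertise and Not advertise determines Firm 2's mixing probability q:
  Firm 1's payoff from Advertise: q·(-4) + (1−q)·12 = -16q + 12
  Firm 1's payoff from Not advertise: q·12 + (1−q)·3 = 9q + 3
  -16q + 12 = 9q + 3  ⇒  -25q = -9  ⇒  q = 9/25.
At equilibrium Firm 1 is indifferent across rows, so Firm 1's payoff equals the payoff from Advertise: (9/25)·(-4) + (16/25)·12 = 156/25.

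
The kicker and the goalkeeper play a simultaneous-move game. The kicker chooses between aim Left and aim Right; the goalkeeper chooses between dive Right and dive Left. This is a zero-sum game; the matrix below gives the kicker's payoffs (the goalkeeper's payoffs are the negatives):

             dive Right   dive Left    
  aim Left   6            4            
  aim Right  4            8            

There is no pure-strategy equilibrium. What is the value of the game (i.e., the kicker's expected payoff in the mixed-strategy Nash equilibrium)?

v = 16/3

Set the kicker's expected payoff from aim Left equal to that from aim Right:
  the kicker's expected payoff from aim Left: q·6 + (1−q)·4 = 2q + 4
  the kicker's expected payoff from aim Right: q·4 + (1−q)·8 = -4q + 8
  2q + 4 = -4q + 8  ⇒  6q = 4  ⇒  q = 2/3.
The value is the kicker's expected payoff against this mix (using aim Left): (2/3)·6 + (1/3)·4 = 16/3.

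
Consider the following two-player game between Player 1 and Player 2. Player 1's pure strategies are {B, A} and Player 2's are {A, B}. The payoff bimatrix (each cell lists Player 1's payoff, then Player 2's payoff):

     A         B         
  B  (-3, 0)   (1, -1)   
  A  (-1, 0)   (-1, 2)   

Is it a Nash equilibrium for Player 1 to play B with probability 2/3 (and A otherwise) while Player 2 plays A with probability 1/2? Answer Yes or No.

Yes

Check Player 2's indifference given Player 1's mix p = 2/3:
  payoff from A = 0; payoff from B = 0 — equal.
Check Player 1's indifference given Player 2's mix q = 1/2:
  payoff from B = -1; payoff from A = -1 — equal.
Both players are indifferent, so neither can profitably deviate.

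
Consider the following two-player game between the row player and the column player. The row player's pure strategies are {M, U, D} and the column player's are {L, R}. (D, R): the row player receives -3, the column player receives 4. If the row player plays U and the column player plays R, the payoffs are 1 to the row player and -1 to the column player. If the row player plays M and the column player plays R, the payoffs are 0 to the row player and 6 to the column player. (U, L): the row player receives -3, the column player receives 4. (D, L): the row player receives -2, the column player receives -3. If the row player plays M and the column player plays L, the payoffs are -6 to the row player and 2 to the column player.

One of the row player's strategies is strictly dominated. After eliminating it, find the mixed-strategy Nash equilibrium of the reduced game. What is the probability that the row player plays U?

The row player's strategy M is strictly dominated by U: -3 > -6 and 1 > 0. Eliminate M.
Set the column player's expected payoff from L equal to that from R:
  the column player's payoff from L: p·4 + (1−p)·(-3) = 7p - 3
  the column player's payoff from R: p·(-1) + (1−p)·4 = -5p + 4
  7p - 3 = -5p + 4  ⇒  12p = 7  ⇒  p = 7/12.

p = 7/12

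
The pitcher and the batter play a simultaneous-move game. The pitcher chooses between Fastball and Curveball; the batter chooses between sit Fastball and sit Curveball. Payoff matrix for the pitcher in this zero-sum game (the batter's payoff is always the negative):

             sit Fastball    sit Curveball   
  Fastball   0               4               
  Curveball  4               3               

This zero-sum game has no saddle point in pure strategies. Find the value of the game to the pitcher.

v = 16/5

In a mixed equilibrium the pitcher is indifferent between Fastball and Curveball; this condition fixes q.
  the pitcher's payoff to Fastball: q·0 + (1−q)·4 = -4q + 4
  the pitcher's payoff to Curveball: q·4 + (1−q)·3 = q + 3
  -4q + 4 = q + 3  ⇒  -5q = -1  ⇒  q = 1/5.
The value is the pitcher's expected payoff against this mix (using Fastball): (1/5)·0 + (4/5)·4 = 16/5.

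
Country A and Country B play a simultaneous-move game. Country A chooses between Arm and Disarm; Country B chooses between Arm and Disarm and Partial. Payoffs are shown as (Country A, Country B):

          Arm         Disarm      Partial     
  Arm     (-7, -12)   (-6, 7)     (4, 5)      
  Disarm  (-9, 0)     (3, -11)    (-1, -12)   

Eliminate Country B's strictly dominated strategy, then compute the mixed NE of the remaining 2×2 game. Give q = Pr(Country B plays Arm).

q = 9/11

Country B's strategy Partial is strictly dominated by Disarm: 7 > 5 and -11 > -12. Eliminate Partial.
Country B's mix must leave Country A indifferent between Arm and Disarm.
  Country A's expected payoff from Arm: q·(-7) + (1−q)·(-6) = -q - 6
  Country A's expected payoff from Disarm: q·(-9) + (1−q)·3 = -12q + 3
  -q - 6 = -12q + 3  ⇒  11q = 9  ⇒  q = 9/11.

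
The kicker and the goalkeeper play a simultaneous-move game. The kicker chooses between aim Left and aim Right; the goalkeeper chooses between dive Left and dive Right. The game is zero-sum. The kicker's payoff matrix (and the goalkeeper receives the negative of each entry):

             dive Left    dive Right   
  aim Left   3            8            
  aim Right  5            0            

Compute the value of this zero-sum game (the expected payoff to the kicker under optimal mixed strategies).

In a mixed equilibrium the kicker is indifferent between aim Left and aim Right; this condition fixes q.
  the kicker's payoff to aim Left: q·3 + (1−q)·8 = -5q + 8
  the kicker's payoff to aim Right: q·5 + (1−q)·0 = 5q
  -5q + 8 = 5q  ⇒  -10q = -8  ⇒  q = 4/5.
The value is the kicker's expected payoff against this mix (using aim Left): (4/5)·3 + (1/5)·8 = 4.

v = 4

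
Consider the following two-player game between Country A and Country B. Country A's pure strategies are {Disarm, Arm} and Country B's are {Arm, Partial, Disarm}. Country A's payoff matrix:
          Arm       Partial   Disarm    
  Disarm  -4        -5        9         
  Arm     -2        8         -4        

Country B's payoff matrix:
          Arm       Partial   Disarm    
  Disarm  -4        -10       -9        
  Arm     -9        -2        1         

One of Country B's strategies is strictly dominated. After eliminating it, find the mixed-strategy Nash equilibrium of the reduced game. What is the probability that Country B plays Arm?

q = 13/15

Country B's strategy Partial is strictly dominated by Disarm: -9 > -10 and 1 > -2. Eliminate Partial.
Set Country A's expected payoff from Disarm equal to that from Arm:
  Country A's expected payoff from Disarm: q·(-4) + (1−q)·9 = -13q + 9
  Country A's expected payoff from Arm: q·(-2) + (1−q)·(-4) = 2q - 4
  -13q + 9 = 2q - 4  ⇒  -15q = -13  ⇒  q = 13/15.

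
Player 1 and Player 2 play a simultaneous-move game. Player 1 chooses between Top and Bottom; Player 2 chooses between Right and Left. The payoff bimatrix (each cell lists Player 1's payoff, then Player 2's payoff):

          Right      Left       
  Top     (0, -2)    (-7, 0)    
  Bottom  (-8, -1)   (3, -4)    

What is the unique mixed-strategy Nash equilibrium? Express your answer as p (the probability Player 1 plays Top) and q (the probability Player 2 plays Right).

p = 3/5, q = 5/9

In a mixed equilibrium Player 2 is indifferent between Right and Left; this condition fixes p.
  Player 2's expected payoff from Right: p·(-2) + (1−p)·(-1) = -p - 1
  Player 2's expected payoff from Left: p·0 + (1−p)·(-4) = 4p - 4
  -p - 1 = 4p - 4  ⇒  -5p = -3  ⇒  p = 3/5.
Player 1's indifference between Top and Bottom determines Player 2's mixing probability q:
  Player 1's expected payoff from Top: q·0 + (1−q)·(-7) = 7q - 7
  Player 1's expected payoff from Bottom: q·(-8) + (1−q)·3 = -11q + 3
  7q - 7 = -11q + 3  ⇒  18q = 10  ⇒  q = 5/9.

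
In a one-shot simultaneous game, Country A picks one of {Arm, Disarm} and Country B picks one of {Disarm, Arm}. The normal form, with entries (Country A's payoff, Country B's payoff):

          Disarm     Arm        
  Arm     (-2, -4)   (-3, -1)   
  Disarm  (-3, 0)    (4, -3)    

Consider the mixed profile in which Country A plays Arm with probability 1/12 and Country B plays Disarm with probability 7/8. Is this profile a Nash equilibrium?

No

Given Country A's mix p = 1/12, Country B's payoff from Disarm is -1/3 but from Arm is -17/6. Country B strictly prefers Disarm, so Country B would not mix.
So the proposed profile is not a Nash equilibrium.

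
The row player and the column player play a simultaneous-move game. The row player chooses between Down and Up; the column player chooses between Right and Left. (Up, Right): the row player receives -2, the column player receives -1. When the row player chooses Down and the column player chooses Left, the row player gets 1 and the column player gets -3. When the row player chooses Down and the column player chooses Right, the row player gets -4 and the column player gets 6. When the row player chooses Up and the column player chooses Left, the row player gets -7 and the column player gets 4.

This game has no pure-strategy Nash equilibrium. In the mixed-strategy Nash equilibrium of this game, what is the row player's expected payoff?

For the row player to be willing to mix, the row player must be indifferent between Down and Up, which pins down the column player's mix.
  the row player's payoff from Down: q·(-4) + (1−q)·1 = -5q + 1
  the row player's payoff from Up: q·(-2) + (1−q)·(-7) = 5q - 7
  -5q + 1 = 5q - 7  ⇒  -10q = -8  ⇒  q = 4/5.
At equilibrium the row player is indifferent across rows, so the row player's payoff equals the payoff from Down: (4/5)·(-4) + (1/5)·1 = -3.

-3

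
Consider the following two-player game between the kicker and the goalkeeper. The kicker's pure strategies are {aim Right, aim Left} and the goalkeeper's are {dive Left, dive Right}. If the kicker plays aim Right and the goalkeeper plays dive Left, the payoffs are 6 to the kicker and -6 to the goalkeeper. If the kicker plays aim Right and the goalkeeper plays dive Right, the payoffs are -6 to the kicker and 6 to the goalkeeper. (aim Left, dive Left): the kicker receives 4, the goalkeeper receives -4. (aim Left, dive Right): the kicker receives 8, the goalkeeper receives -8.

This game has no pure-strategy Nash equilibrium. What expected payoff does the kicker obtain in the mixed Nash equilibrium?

9/2

The kicker's indifference between aim Right and aim Left determines the goalkeeper's mixing probability q:
  the kicker's payoff to aim Right: q·6 + (1−q)·(-6) = 12q - 6
  the kicker's payoff to aim Left: q·4 + (1−q)·8 = -4q + 8
  12q - 6 = -4q + 8  ⇒  16q = 14  ⇒  q = 7/8.
At equilibrium the kicker is indifferent across rows, so the kicker's payoff equals the payoff from aim Right: (7/8)·6 + (1/8)·(-6) = 9/2.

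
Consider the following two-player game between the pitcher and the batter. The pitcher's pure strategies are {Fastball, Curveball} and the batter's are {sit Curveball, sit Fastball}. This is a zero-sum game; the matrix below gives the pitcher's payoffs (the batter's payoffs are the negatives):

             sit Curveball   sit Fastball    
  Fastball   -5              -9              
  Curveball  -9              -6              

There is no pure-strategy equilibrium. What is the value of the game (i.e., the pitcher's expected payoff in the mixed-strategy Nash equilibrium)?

Set the pitcher's expected payoff from Fastball equal to that from Curveball:
  the pitcher's payoff from Fastball: q·(-5) + (1−q)·(-9) = 4q - 9
  the pitcher's payoff from Curveball: q·(-9) + (1−q)·(-6) = -3q - 6
  4q - 9 = -3q - 6  ⇒  7q = 3  ⇒  q = 3/7.
The value is the pitcher's expected payoff against this mix (using Fastball): (3/7)·(-5) + (4/7)·(-9) = -51/7.

v = -51/7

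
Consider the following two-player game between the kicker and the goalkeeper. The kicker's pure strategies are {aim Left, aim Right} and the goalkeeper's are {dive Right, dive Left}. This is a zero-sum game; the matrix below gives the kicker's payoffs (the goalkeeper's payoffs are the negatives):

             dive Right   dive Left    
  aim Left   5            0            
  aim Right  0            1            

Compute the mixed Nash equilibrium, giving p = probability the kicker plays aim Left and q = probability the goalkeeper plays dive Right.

The goalkeeper's indifference between dive Right and dive Left determines the kicker's mixing probability p:
  the goalkeeper's payoff to dive Right: p·(-5) + (1−p)·0 = -5p
  the goalkeeper's payoff to dive Left: p·0 + (1−p)·(-1) = p - 1
  -5p = p - 1  ⇒  -6p = -1  ⇒  p = 1/6.
The kicker's indifference between aim Left and aim Right determines the goalkeeper's mixing probability q:
  the kicker's expected payoff from aim Left: q·5 + (1−q)·0 = 5q
  the kicker's expected payoff from aim Right: q·0 + (1−q)·1 = -q + 1
  5q = -q + 1  ⇒  6q = 1  ⇒  q = 1/6.

p = 1/6, q = 1/6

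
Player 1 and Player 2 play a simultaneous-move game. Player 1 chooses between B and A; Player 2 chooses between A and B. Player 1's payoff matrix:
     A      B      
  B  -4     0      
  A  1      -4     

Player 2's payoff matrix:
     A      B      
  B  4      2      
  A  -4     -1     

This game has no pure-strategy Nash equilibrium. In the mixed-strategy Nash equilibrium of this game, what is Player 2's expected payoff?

Player 2's indifference between A and B determines Player 1's mixing probability p:
  Player 2's payoff from A: p·4 + (1−p)·(-4) = 8p - 4
  Player 2's payoff from B: p·2 + (1−p)·(-1) = 3p - 1
  8p - 4 = 3p - 1  ⇒  5p = 3  ⇒  p = 3/5.
At equilibrium Player 2 is indifferent across columns, so Player 2's payoff equals the payoff from A: (3/5)·4 + (2/5)·(-4) = 4/5.

4/5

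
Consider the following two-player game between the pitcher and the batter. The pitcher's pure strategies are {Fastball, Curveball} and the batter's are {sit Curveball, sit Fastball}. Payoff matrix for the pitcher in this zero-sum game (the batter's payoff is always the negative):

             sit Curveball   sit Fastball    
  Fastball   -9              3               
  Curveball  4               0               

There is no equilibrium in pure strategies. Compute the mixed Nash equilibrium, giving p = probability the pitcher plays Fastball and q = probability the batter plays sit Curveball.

Set the batter's expected payoff from sit Curveball equal to that from sit Fastball:
  the batter's payoff from sit Curveball: p·9 + (1−p)·(-4) = 13p - 4
  the batter's payoff from sit Fastball: p·(-3) + (1−p)·0 = -3p
  13p - 4 = -3p  ⇒  16p = 4  ⇒  p = 1/4.
The batter's mix must leave the pitcher indifferent between Fastball and Curveball.
  the pitcher's payoff from Fastball: q·(-9) + (1−q)·3 = -12q + 3
  the pitcher's payoff from Curveball: q·4 + (1−q)·0 = 4q
  -12q + 3 = 4q  ⇒  -16q = -3  ⇒  q = 3/16.

p = 1/4, q = 3/16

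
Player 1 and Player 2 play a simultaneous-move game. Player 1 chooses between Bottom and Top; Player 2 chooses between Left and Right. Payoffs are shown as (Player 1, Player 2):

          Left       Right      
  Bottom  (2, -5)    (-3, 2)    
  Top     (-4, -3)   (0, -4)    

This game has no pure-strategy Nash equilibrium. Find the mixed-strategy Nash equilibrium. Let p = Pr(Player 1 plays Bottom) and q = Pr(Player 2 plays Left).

In a mixed equilibrium Player 2 is indifferent between Left and Right; this condition fixes p.
  Player 2's payoff from Left: p·(-5) + (1−p)·(-3) = -2p - 3
  Player 2's payoff from Right: p·2 + (1−p)·(-4) = 6p - 4
  -2p - 3 = 6p - 4  ⇒  -8p = -1  ⇒  p = 1/8.
Player 2's mix must leave Player 1 indifferent between Bottom and Top.
  Player 1's expected payoff from Bottom: q·2 + (1−q)·(-3) = 5q - 3
  Player 1's expected payoff from Top: q·(-4) + (1−q)·0 = -4q
  5q - 3 = -4q  ⇒  9q = 3  ⇒  q = 1/3.

p = 1/8, q = 1/3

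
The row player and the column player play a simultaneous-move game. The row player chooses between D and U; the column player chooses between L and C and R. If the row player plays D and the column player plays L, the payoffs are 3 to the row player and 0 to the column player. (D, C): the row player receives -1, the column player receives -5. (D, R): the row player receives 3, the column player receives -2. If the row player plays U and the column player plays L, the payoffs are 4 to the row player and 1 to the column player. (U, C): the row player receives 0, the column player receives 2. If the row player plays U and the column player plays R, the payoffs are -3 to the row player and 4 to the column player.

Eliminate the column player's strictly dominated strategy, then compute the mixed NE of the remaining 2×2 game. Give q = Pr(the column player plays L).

q = 6/7

The column player's strategy C is strictly dominated by R: -2 > -5 and 4 > 2. Eliminate C.
The column player's mix must leave the row player indifferent between D and U.
  the row player's payoff to D: q·3 + (1−q)·3 = 3
  the row player's payoff to U: q·4 + (1−q)·(-3) = 7q - 3
  3 = 7q - 3  ⇒  -7q = -6  ⇒  q = 6/7.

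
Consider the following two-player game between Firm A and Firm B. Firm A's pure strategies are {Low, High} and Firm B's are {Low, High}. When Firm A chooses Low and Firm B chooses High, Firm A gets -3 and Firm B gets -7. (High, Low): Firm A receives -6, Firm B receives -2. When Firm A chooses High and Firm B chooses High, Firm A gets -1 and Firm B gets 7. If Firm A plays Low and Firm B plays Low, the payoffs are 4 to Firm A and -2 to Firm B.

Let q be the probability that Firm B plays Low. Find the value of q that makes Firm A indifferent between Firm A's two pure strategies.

In a mixed equilibrium Firm A is indifferent between Low and High; this condition fixes q.
  Firm A's payoff to Low: q·4 + (1−q)·(-3) = 7q - 3
  Firm A's payoff to High: q·(-6) + (1−q)·(-1) = -5q - 1
  7q - 3 = -5q - 1  ⇒  12q = 2  ⇒  q = 1/6.

q = 1/6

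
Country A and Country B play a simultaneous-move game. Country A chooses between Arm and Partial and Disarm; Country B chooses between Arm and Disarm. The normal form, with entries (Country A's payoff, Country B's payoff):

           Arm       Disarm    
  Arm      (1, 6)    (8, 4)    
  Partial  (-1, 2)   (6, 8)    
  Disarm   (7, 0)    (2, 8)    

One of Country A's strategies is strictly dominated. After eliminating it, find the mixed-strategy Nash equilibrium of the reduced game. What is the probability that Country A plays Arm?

p = 4/5

Country A's strategy Partial is strictly dominated by Arm: 1 > -1 and 8 > 6. Eliminate Partial.
Country B's indifference between Arm and Disarm determines Country A's mixing probability p:
  Country B's payoff to Arm: p·6 + (1−p)·0 = 6p
  Country B's payoff to Disarm: p·4 + (1−p)·8 = -4p + 8
  6p = -4p + 8  ⇒  10p = 8  ⇒  p = 4/5.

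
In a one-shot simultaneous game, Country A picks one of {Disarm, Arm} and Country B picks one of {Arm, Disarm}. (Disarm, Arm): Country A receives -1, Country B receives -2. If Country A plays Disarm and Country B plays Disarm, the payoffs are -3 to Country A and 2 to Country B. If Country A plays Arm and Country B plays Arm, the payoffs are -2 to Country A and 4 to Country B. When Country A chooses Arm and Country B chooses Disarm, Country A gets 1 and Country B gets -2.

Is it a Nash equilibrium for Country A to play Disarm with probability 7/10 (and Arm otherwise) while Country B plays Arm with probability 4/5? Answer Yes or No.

No

Given Country A's mix p = 7/10, Country B's payoff from Arm is -1/5 but from Disarm is 4/5. Country B strictly prefers Disarm, so Country B would not mix.
So the proposed profile is not a Nash equilibrium.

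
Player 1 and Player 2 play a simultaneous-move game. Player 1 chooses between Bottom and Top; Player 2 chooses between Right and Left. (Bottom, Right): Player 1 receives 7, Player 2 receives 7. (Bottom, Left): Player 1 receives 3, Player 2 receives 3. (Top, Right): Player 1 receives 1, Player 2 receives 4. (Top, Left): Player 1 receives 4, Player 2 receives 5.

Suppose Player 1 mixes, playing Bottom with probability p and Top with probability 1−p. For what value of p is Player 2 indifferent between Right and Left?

Player 1's mix must leave Player 2 indifferent between Right and Left.
  Player 2's expected payoff from Right: p·7 + (1−p)·4 = 3p + 4
  Player 2's expected payoff from Left: p·3 + (1−p)·5 = -2p + 5
  3p + 4 = -2p + 5  ⇒  5p = 1  ⇒  p = 1/5.

p = 1/5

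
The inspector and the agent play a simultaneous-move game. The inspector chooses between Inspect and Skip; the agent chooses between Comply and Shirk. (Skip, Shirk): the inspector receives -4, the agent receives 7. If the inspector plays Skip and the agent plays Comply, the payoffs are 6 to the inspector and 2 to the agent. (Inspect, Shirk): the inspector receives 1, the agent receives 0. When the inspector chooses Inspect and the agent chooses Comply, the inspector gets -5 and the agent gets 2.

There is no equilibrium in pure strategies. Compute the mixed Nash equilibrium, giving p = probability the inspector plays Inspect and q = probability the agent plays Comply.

p = 5/7, q = 5/16

In a mixed equilibrium the agent is indifferent between Comply and Shirk; this condition fixes p.
  the agent's expected payoff from Comply: p·2 + (1−p)·2 = 2
  the agent's expected payoff from Shirk: p·0 + (1−p)·7 = -7p + 7
  2 = -7p + 7  ⇒  7p = 5  ⇒  p = 5/7.
The inspector's indifference between Inspect and Skip determines the agent's mixing probability q:
  the inspector's payoff to Inspect: q·(-5) + (1−q)·1 = -6q + 1
  the inspector's payoff to Skip: q·6 + (1−q)·(-4) = 10q - 4
  -6q + 1 = 10q - 4  ⇒  -16q = -5  ⇒  q = 5/16.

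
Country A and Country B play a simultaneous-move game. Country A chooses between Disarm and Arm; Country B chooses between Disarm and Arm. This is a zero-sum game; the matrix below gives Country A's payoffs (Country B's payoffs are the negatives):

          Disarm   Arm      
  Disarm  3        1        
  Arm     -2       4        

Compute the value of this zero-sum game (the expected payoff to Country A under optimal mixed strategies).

v = 7/4

For Country A to be willing to mix, Country A must be indifferent between Disarm and Arm, which pins down Country B's mix.
  Country A's expected payoff from Disarm: q·3 + (1−q)·1 = 2q + 1
  Country A's expected payoff from Arm: q·(-2) + (1−q)·4 = -6q + 4
  2q + 1 = -6q + 4  ⇒  8q = 3  ⇒  q = 3/8.
The value is Country A's expected payoff against this mix (using Disarm): (3/8)·3 + (5/8)·1 = 7/4.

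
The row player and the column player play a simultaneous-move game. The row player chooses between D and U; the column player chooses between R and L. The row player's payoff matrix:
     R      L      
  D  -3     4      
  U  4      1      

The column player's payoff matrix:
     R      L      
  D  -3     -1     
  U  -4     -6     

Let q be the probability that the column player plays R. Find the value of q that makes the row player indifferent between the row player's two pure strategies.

q = 3/10

In a mixed equilibrium the row player is indifferent between D and U; this condition fixes q.
  the row player's payoff to D: q·(-3) + (1−q)·4 = -7q + 4
  the row player's payoff to U: q·4 + (1−q)·1 = 3q + 1
  -7q + 4 = 3q + 1  ⇒  -10q = -3  ⇒  q = 3/10.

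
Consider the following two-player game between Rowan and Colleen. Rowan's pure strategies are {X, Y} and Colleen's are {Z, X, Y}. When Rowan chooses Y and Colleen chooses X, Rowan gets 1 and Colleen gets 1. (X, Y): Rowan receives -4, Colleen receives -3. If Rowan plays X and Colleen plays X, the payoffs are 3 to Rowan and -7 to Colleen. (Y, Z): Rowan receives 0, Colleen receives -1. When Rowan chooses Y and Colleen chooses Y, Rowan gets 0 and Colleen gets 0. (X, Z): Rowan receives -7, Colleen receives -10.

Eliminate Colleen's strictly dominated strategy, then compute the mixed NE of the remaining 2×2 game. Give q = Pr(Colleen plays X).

q = 2/3

Colleen's strategy Z is strictly dominated by X: -7 > -10 and 1 > -1. Eliminate Z.
Colleen's mix must leave Rowan indifferent between X and Y.
  Rowan's payoff from X: q·3 + (1−q)·(-4) = 7q - 4
  Rowan's payoff from Y: q·1 + (1−q)·0 = q
  7q - 4 = q  ⇒  6q = 4  ⇒  q = 2/3.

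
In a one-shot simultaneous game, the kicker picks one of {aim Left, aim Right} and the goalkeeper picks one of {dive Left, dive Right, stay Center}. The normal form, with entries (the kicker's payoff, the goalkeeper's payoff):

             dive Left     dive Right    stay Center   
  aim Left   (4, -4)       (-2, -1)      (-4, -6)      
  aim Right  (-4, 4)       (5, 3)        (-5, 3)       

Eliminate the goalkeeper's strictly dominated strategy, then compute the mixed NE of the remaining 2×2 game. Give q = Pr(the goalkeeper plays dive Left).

q = 7/15

The goalkeeper's strategy stay Center is strictly dominated by dive Left: -4 > -6 and 4 > 3. Eliminate stay Center.
In a mixed equilibrium the kicker is indifferent between aim Left and aim Right; this condition fixes q.
  the kicker's payoff to aim Left: q·4 + (1−q)·(-2) = 6q - 2
  the kicker's payoff to aim Right: q·(-4) + (1−q)·5 = -9q + 5
  6q - 2 = -9q + 5  ⇒  15q = 7  ⇒  q = 7/15.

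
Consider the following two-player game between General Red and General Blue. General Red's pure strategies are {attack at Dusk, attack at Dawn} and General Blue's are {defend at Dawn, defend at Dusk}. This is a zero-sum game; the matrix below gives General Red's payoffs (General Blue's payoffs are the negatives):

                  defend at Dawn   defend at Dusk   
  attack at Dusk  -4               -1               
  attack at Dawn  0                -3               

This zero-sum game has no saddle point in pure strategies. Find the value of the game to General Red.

v = -2

General Blue's mix must leave General Red indifferent between attack at Dusk and attack at Dawn.
  General Red's payoff to attack at Dusk: q·(-4) + (1−q)·(-1) = -3q - 1
  General Red's payoff to attack at Dawn: q·0 + (1−q)·(-3) = 3q - 3
  -3q - 1 = 3q - 3  ⇒  -6q = -2  ⇒  q = 1/3.
The value is General Red's expected payoff against this mix (using attack at Dusk): (1/3)·(-4) + (2/3)·(-1) = -2.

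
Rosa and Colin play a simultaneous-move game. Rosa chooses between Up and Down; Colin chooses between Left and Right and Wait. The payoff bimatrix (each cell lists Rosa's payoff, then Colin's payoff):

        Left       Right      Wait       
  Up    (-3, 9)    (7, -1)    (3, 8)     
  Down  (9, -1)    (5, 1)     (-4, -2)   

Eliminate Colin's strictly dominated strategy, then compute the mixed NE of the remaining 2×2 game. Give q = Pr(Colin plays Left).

q = 1/7

Colin's strategy Wait is strictly dominated by Left: 9 > 8 and -1 > -2. Eliminate Wait.
In a mixed equilibrium Rosa is indifferent between Up and Down; this condition fixes q.
  Rosa's expected payoff from Up: q·(-3) + (1−q)·7 = -10q + 7
  Rosa's expected payoff from Down: q·9 + (1−q)·5 = 4q + 5
  -10q + 7 = 4q + 5  ⇒  -14q = -2  ⇒  q = 1/7.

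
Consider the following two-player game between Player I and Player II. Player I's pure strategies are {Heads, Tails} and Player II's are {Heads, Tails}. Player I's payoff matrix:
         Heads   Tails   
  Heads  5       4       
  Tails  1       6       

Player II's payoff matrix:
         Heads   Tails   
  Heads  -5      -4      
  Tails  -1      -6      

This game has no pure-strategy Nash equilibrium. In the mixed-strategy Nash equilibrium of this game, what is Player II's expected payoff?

-13/3

In a mixed equilibrium Player II is indifferent between Heads and Tails; this condition fixes p.
  Player II's payoff from Heads: p·(-5) + (1−p)·(-1) = -4p - 1
  Player II's payoff from Tails: p·(-4) + (1−p)·(-6) = 2p - 6
  -4p - 1 = 2p - 6  ⇒  -6p = -5  ⇒  p = 5/6.
At equilibrium Player II is indifferent across columns, so Player II's payoff equals the payoff from Heads: (5/6)·(-5) + (1/6)·(-1) = -13/3.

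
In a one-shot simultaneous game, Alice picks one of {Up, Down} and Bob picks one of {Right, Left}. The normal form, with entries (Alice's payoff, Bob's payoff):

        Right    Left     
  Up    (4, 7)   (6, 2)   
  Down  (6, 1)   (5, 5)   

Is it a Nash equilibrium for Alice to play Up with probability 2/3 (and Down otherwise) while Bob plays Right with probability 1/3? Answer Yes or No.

Given Alice's mix p = 2/3, Bob's payoff from Right is 5 but from Left is 3. Bob strictly prefers Right, so Bob would not mix.
So the proposed profile is not a Nash equilibrium.

No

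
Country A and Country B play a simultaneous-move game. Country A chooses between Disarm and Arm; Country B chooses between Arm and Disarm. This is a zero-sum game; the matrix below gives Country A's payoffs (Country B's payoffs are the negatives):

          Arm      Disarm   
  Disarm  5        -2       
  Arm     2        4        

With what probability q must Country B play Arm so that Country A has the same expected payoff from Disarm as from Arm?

q = 2/3

Country A's indifference between Disarm and Arm determines Country B's mixing probability q:
  Country A's expected payoff from Disarm: q·5 + (1−q)·(-2) = 7q - 2
  Country A's expected payoff from Arm: q·2 + (1−q)·4 = -2q + 4
  7q - 2 = -2q + 4  ⇒  9q = 6  ⇒  q = 2/3.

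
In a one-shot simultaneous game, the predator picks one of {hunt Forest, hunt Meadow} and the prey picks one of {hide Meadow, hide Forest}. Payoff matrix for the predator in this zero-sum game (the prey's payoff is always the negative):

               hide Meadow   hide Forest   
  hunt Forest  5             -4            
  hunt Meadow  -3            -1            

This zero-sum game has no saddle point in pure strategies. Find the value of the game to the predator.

v = -17/11

For the predator to be willing to mix, the predator must be indifferent between hunt Forest and hunt Meadow, which pins down the prey's mix.
  the predator's payoff to hunt Forest: q·5 + (1−q)·(-4) = 9q - 4
  the predator's payoff to hunt Meadow: q·(-3) + (1−q)·(-1) = -2q - 1
  9q - 4 = -2q - 1  ⇒  11q = 3  ⇒  q = 3/11.
The value is the predator's expected payoff against this mix (using hunt Forest): (3/11)·5 + (8/11)·(-4) = -17/11.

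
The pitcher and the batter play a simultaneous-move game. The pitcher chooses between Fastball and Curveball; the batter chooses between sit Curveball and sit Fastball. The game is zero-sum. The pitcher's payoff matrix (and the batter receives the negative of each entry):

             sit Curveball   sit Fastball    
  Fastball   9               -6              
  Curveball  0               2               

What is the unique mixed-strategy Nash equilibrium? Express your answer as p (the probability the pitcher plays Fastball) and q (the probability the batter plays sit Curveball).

Set the batter's expected payoff from sit Curveball equal to that from sit Fastball:
  the batter's payoff from sit Curveball: p·(-9) + (1−p)·0 = -9p
  the batter's payoff from sit Fastball: p·6 + (1−p)·(-2) = 8p - 2
  -9p = 8p - 2  ⇒  -17p = -2  ⇒  p = 2/17.
The pitcher's indifference between Fastball and Curveball determines the batter's mixing probability q:
  the pitcher's payoff from Fastball: q·9 + (1−q)·(-6) = 15q - 6
  the pitcher's payoff from Curveball: q·0 + (1−q)·2 = -2q + 2
  15q - 6 = -2q + 2  ⇒  17q = 8  ⇒  q = 8/17.

p = 2/17, q = 8/17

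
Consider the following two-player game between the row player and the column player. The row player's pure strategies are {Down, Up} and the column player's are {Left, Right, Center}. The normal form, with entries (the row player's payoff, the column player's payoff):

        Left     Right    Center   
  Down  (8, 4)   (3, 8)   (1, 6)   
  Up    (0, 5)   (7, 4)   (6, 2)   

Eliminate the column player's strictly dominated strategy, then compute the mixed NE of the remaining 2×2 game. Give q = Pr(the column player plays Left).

q = 1/3

The column player's strategy Center is strictly dominated by Right: 8 > 6 and 4 > 2. Eliminate Center.
The column player's mix must leave the row player indifferent between Down and Up.
  the row player's payoff to Down: q·8 + (1−q)·3 = 5q + 3
  the row player's payoff to Up: q·0 + (1−q)·7 = -7q + 7
  5q + 3 = -7q + 7  ⇒  12q = 4  ⇒  q = 1/3.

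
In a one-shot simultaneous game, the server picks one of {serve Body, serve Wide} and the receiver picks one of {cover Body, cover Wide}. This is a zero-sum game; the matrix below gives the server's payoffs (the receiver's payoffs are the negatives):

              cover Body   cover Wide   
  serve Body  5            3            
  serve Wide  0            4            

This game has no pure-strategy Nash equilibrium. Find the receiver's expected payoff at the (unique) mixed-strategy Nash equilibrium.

-10/3

The receiver's indifference between cover Body and cover Wide determines the server's mixing probability p:
  the receiver's payoff to cover Body: p·(-5) + (1−p)·0 = -5p
  the receiver's payoff to cover Wide: p·(-3) + (1−p)·(-4) = p - 4
  -5p = p - 4  ⇒  -6p = -4  ⇒  p = 2/3.
At equilibrium the receiver is indifferent across columns, so the receiver's payoff equals the payoff from cover Body: (2/3)·(-5) + (1/3)·0 = -10/3.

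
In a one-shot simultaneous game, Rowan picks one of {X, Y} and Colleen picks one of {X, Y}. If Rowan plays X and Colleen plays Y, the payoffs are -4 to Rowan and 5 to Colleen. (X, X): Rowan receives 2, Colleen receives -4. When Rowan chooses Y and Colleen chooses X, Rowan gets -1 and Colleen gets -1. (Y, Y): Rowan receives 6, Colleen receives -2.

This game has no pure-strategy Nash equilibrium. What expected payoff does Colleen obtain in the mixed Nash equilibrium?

-13/10

Colleen's indifference between X and Y determines Rowan's mixing probability p:
  Colleen's payoff to X: p·(-4) + (1−p)·(-1) = -3p - 1
  Colleen's payoff to Y: p·5 + (1−p)·(-2) = 7p - 2
  -3p - 1 = 7p - 2  ⇒  -10p = -1  ⇒  p = 1/10.
At equilibrium Colleen is indifferent across columns, so Colleen's payoff equals the payoff from X: (1/10)·(-4) + (9/10)·(-1) = -13/10.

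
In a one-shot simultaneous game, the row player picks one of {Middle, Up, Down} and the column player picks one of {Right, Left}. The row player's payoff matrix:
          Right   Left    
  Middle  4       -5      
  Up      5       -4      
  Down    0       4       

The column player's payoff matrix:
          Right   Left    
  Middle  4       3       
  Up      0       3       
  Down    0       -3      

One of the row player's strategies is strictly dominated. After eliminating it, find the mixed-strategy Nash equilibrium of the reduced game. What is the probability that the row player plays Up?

p = 1/2

The row player's strategy Middle is strictly dominated by Up: 5 > 4 and -4 > -5. Eliminate Middle.
For the column player to be willing to mix, the column player must be indifferent between Right and Left, which pins down the row player's mix.
  the column player's payoff from Right: p·0 + (1−p)·0 = 0
  the column player's payoff from Left: p·3 + (1−p)·(-3) = 6p - 3
  0 = 6p - 3  ⇒  -6p = -3  ⇒  p = 1/2.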